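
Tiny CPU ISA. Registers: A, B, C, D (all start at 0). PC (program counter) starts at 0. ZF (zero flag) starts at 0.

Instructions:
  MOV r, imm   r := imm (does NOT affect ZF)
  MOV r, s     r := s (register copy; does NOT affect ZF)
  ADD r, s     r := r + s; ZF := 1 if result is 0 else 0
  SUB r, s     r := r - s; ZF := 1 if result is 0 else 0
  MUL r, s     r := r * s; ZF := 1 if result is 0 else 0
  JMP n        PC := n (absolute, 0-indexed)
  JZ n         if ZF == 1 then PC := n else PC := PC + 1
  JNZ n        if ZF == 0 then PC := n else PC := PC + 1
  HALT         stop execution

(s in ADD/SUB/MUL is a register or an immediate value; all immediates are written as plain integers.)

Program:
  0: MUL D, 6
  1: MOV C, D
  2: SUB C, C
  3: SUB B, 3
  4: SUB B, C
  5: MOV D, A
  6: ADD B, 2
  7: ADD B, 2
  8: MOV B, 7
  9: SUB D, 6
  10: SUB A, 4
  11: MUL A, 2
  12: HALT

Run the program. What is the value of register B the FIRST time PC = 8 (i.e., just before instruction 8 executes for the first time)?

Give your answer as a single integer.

Step 1: PC=0 exec 'MUL D, 6'. After: A=0 B=0 C=0 D=0 ZF=1 PC=1
Step 2: PC=1 exec 'MOV C, D'. After: A=0 B=0 C=0 D=0 ZF=1 PC=2
Step 3: PC=2 exec 'SUB C, C'. After: A=0 B=0 C=0 D=0 ZF=1 PC=3
Step 4: PC=3 exec 'SUB B, 3'. After: A=0 B=-3 C=0 D=0 ZF=0 PC=4
Step 5: PC=4 exec 'SUB B, C'. After: A=0 B=-3 C=0 D=0 ZF=0 PC=5
Step 6: PC=5 exec 'MOV D, A'. After: A=0 B=-3 C=0 D=0 ZF=0 PC=6
Step 7: PC=6 exec 'ADD B, 2'. After: A=0 B=-1 C=0 D=0 ZF=0 PC=7
Step 8: PC=7 exec 'ADD B, 2'. After: A=0 B=1 C=0 D=0 ZF=0 PC=8
First time PC=8: B=1

1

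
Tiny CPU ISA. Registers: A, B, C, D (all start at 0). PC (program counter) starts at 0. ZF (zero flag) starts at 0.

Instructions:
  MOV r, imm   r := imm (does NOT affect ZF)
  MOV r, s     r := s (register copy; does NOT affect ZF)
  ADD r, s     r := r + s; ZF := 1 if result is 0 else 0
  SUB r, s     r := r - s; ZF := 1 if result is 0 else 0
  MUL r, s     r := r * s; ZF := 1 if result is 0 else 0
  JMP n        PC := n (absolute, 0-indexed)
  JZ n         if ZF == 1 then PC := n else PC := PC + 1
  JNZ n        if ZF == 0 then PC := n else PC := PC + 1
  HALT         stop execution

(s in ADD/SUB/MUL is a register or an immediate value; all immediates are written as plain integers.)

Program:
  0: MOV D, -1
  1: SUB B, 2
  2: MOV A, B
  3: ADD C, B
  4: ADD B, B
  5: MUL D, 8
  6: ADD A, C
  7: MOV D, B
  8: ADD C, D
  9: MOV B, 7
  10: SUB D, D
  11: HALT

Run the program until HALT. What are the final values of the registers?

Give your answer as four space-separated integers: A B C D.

Step 1: PC=0 exec 'MOV D, -1'. After: A=0 B=0 C=0 D=-1 ZF=0 PC=1
Step 2: PC=1 exec 'SUB B, 2'. After: A=0 B=-2 C=0 D=-1 ZF=0 PC=2
Step 3: PC=2 exec 'MOV A, B'. After: A=-2 B=-2 C=0 D=-1 ZF=0 PC=3
Step 4: PC=3 exec 'ADD C, B'. After: A=-2 B=-2 C=-2 D=-1 ZF=0 PC=4
Step 5: PC=4 exec 'ADD B, B'. After: A=-2 B=-4 C=-2 D=-1 ZF=0 PC=5
Step 6: PC=5 exec 'MUL D, 8'. After: A=-2 B=-4 C=-2 D=-8 ZF=0 PC=6
Step 7: PC=6 exec 'ADD A, C'. After: A=-4 B=-4 C=-2 D=-8 ZF=0 PC=7
Step 8: PC=7 exec 'MOV D, B'. After: A=-4 B=-4 C=-2 D=-4 ZF=0 PC=8
Step 9: PC=8 exec 'ADD C, D'. After: A=-4 B=-4 C=-6 D=-4 ZF=0 PC=9
Step 10: PC=9 exec 'MOV B, 7'. After: A=-4 B=7 C=-6 D=-4 ZF=0 PC=10
Step 11: PC=10 exec 'SUB D, D'. After: A=-4 B=7 C=-6 D=0 ZF=1 PC=11
Step 12: PC=11 exec 'HALT'. After: A=-4 B=7 C=-6 D=0 ZF=1 PC=11 HALTED

Answer: -4 7 -6 0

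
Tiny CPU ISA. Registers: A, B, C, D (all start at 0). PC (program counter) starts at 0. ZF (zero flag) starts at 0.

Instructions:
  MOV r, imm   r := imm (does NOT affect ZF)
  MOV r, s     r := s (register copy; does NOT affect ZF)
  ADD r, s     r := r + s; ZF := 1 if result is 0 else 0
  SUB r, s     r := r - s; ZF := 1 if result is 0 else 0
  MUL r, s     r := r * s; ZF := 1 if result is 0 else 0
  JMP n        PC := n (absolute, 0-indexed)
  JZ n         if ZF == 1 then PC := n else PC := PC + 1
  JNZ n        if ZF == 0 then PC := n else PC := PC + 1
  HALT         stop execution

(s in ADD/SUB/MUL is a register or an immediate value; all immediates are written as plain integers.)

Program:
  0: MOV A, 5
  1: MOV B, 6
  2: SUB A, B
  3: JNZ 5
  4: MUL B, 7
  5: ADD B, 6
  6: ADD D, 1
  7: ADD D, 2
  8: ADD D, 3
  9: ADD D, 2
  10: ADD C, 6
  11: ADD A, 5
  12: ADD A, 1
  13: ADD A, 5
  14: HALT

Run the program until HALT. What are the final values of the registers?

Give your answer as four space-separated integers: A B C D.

Answer: 10 12 6 8

Derivation:
Step 1: PC=0 exec 'MOV A, 5'. After: A=5 B=0 C=0 D=0 ZF=0 PC=1
Step 2: PC=1 exec 'MOV B, 6'. After: A=5 B=6 C=0 D=0 ZF=0 PC=2
Step 3: PC=2 exec 'SUB A, B'. After: A=-1 B=6 C=0 D=0 ZF=0 PC=3
Step 4: PC=3 exec 'JNZ 5'. After: A=-1 B=6 C=0 D=0 ZF=0 PC=5
Step 5: PC=5 exec 'ADD B, 6'. After: A=-1 B=12 C=0 D=0 ZF=0 PC=6
Step 6: PC=6 exec 'ADD D, 1'. After: A=-1 B=12 C=0 D=1 ZF=0 PC=7
Step 7: PC=7 exec 'ADD D, 2'. After: A=-1 B=12 C=0 D=3 ZF=0 PC=8
Step 8: PC=8 exec 'ADD D, 3'. After: A=-1 B=12 C=0 D=6 ZF=0 PC=9
Step 9: PC=9 exec 'ADD D, 2'. After: A=-1 B=12 C=0 D=8 ZF=0 PC=10
Step 10: PC=10 exec 'ADD C, 6'. After: A=-1 B=12 C=6 D=8 ZF=0 PC=11
Step 11: PC=11 exec 'ADD A, 5'. After: A=4 B=12 C=6 D=8 ZF=0 PC=12
Step 12: PC=12 exec 'ADD A, 1'. After: A=5 B=12 C=6 D=8 ZF=0 PC=13
Step 13: PC=13 exec 'ADD A, 5'. After: A=10 B=12 C=6 D=8 ZF=0 PC=14
Step 14: PC=14 exec 'HALT'. After: A=10 B=12 C=6 D=8 ZF=0 PC=14 HALTED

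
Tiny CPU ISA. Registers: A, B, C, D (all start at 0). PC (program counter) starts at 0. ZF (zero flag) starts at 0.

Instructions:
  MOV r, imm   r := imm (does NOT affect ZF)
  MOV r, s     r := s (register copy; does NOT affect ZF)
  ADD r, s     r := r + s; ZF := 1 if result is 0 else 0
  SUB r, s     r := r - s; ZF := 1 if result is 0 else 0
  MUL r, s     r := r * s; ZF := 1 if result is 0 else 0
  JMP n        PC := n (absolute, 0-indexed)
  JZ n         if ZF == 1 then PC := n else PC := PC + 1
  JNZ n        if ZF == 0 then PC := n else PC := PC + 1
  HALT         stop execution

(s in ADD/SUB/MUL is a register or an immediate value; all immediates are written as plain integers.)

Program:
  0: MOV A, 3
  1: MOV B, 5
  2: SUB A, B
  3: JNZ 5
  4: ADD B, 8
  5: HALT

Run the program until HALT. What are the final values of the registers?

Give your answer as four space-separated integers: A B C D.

Step 1: PC=0 exec 'MOV A, 3'. After: A=3 B=0 C=0 D=0 ZF=0 PC=1
Step 2: PC=1 exec 'MOV B, 5'. After: A=3 B=5 C=0 D=0 ZF=0 PC=2
Step 3: PC=2 exec 'SUB A, B'. After: A=-2 B=5 C=0 D=0 ZF=0 PC=3
Step 4: PC=3 exec 'JNZ 5'. After: A=-2 B=5 C=0 D=0 ZF=0 PC=5
Step 5: PC=5 exec 'HALT'. After: A=-2 B=5 C=0 D=0 ZF=0 PC=5 HALTED

Answer: -2 5 0 0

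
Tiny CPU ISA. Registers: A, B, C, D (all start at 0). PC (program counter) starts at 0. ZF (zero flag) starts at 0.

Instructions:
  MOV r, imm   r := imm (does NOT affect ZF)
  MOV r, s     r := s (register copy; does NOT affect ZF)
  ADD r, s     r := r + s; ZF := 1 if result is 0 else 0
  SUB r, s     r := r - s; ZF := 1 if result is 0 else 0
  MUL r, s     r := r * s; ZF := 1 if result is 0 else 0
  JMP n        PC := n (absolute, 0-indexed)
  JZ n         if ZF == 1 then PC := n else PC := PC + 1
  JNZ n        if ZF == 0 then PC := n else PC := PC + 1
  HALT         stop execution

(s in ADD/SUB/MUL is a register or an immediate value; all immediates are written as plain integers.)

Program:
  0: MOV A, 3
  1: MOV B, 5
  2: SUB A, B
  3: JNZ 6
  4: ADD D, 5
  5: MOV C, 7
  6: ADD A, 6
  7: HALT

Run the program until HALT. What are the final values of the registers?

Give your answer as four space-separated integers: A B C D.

Answer: 4 5 0 0

Derivation:
Step 1: PC=0 exec 'MOV A, 3'. After: A=3 B=0 C=0 D=0 ZF=0 PC=1
Step 2: PC=1 exec 'MOV B, 5'. After: A=3 B=5 C=0 D=0 ZF=0 PC=2
Step 3: PC=2 exec 'SUB A, B'. After: A=-2 B=5 C=0 D=0 ZF=0 PC=3
Step 4: PC=3 exec 'JNZ 6'. After: A=-2 B=5 C=0 D=0 ZF=0 PC=6
Step 5: PC=6 exec 'ADD A, 6'. After: A=4 B=5 C=0 D=0 ZF=0 PC=7
Step 6: PC=7 exec 'HALT'. After: A=4 B=5 C=0 D=0 ZF=0 PC=7 HALTED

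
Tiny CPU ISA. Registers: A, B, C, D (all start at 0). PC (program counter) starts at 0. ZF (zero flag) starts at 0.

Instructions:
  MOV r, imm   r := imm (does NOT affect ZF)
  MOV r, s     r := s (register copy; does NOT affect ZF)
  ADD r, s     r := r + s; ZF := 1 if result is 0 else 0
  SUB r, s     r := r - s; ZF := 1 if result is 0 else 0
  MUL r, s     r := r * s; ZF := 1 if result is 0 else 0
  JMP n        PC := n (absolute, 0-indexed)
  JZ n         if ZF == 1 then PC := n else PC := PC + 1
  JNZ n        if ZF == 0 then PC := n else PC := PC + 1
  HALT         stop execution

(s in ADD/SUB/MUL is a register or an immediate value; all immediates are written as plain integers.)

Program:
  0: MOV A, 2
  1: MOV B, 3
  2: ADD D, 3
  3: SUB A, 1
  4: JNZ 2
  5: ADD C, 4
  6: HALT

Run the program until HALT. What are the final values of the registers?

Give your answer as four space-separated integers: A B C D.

Answer: 0 3 4 6

Derivation:
Step 1: PC=0 exec 'MOV A, 2'. After: A=2 B=0 C=0 D=0 ZF=0 PC=1
Step 2: PC=1 exec 'MOV B, 3'. After: A=2 B=3 C=0 D=0 ZF=0 PC=2
Step 3: PC=2 exec 'ADD D, 3'. After: A=2 B=3 C=0 D=3 ZF=0 PC=3
Step 4: PC=3 exec 'SUB A, 1'. After: A=1 B=3 C=0 D=3 ZF=0 PC=4
Step 5: PC=4 exec 'JNZ 2'. After: A=1 B=3 C=0 D=3 ZF=0 PC=2
Step 6: PC=2 exec 'ADD D, 3'. After: A=1 B=3 C=0 D=6 ZF=0 PC=3
Step 7: PC=3 exec 'SUB A, 1'. After: A=0 B=3 C=0 D=6 ZF=1 PC=4
Step 8: PC=4 exec 'JNZ 2'. After: A=0 B=3 C=0 D=6 ZF=1 PC=5
Step 9: PC=5 exec 'ADD C, 4'. After: A=0 B=3 C=4 D=6 ZF=0 PC=6
Step 10: PC=6 exec 'HALT'. After: A=0 B=3 C=4 D=6 ZF=0 PC=6 HALTED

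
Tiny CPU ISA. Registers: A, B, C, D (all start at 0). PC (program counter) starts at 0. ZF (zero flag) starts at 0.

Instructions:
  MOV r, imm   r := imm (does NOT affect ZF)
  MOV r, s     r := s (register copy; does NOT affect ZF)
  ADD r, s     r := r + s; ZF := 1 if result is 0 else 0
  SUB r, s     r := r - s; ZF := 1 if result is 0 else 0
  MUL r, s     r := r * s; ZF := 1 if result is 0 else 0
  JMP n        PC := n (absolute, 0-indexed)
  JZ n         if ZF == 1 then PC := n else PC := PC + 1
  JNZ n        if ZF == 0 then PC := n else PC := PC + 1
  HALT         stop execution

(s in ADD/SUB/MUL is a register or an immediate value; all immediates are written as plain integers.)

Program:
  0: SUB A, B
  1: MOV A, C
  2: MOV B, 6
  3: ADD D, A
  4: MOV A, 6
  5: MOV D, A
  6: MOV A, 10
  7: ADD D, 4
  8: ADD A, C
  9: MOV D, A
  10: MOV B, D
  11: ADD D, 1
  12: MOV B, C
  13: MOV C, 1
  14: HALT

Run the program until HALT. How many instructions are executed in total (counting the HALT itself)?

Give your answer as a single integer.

Step 1: PC=0 exec 'SUB A, B'. After: A=0 B=0 C=0 D=0 ZF=1 PC=1
Step 2: PC=1 exec 'MOV A, C'. After: A=0 B=0 C=0 D=0 ZF=1 PC=2
Step 3: PC=2 exec 'MOV B, 6'. After: A=0 B=6 C=0 D=0 ZF=1 PC=3
Step 4: PC=3 exec 'ADD D, A'. After: A=0 B=6 C=0 D=0 ZF=1 PC=4
Step 5: PC=4 exec 'MOV A, 6'. After: A=6 B=6 C=0 D=0 ZF=1 PC=5
Step 6: PC=5 exec 'MOV D, A'. After: A=6 B=6 C=0 D=6 ZF=1 PC=6
Step 7: PC=6 exec 'MOV A, 10'. After: A=10 B=6 C=0 D=6 ZF=1 PC=7
Step 8: PC=7 exec 'ADD D, 4'. After: A=10 B=6 C=0 D=10 ZF=0 PC=8
Step 9: PC=8 exec 'ADD A, C'. After: A=10 B=6 C=0 D=10 ZF=0 PC=9
Step 10: PC=9 exec 'MOV D, A'. After: A=10 B=6 C=0 D=10 ZF=0 PC=10
Step 11: PC=10 exec 'MOV B, D'. After: A=10 B=10 C=0 D=10 ZF=0 PC=11
Step 12: PC=11 exec 'ADD D, 1'. After: A=10 B=10 C=0 D=11 ZF=0 PC=12
Step 13: PC=12 exec 'MOV B, C'. After: A=10 B=0 C=0 D=11 ZF=0 PC=13
Step 14: PC=13 exec 'MOV C, 1'. After: A=10 B=0 C=1 D=11 ZF=0 PC=14
Step 15: PC=14 exec 'HALT'. After: A=10 B=0 C=1 D=11 ZF=0 PC=14 HALTED
Total instructions executed: 15

Answer: 15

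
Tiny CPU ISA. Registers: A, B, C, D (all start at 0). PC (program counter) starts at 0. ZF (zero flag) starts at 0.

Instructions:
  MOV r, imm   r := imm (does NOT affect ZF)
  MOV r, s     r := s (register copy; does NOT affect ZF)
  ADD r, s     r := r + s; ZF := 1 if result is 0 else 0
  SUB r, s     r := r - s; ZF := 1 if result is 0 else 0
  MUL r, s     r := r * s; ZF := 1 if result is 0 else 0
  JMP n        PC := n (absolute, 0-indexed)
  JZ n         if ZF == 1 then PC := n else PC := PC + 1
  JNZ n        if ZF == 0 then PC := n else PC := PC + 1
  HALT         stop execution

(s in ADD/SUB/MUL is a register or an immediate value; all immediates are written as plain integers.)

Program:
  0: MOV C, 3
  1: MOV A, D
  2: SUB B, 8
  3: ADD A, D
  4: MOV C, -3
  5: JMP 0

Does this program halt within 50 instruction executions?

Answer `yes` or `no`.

Answer: no

Derivation:
Step 1: PC=0 exec 'MOV C, 3'. After: A=0 B=0 C=3 D=0 ZF=0 PC=1
Step 2: PC=1 exec 'MOV A, D'. After: A=0 B=0 C=3 D=0 ZF=0 PC=2
Step 3: PC=2 exec 'SUB B, 8'. After: A=0 B=-8 C=3 D=0 ZF=0 PC=3
Step 4: PC=3 exec 'ADD A, D'. After: A=0 B=-8 C=3 D=0 ZF=1 PC=4
Step 5: PC=4 exec 'MOV C, -3'. After: A=0 B=-8 C=-3 D=0 ZF=1 PC=5
Step 6: PC=5 exec 'JMP 0'. After: A=0 B=-8 C=-3 D=0 ZF=1 PC=0
Step 7: PC=0 exec 'MOV C, 3'. After: A=0 B=-8 C=3 D=0 ZF=1 PC=1
Step 8: PC=1 exec 'MOV A, D'. After: A=0 B=-8 C=3 D=0 ZF=1 PC=2
Step 9: PC=2 exec 'SUB B, 8'. After: A=0 B=-16 C=3 D=0 ZF=0 PC=3
Step 10: PC=3 exec 'ADD A, D'. After: A=0 B=-16 C=3 D=0 ZF=1 PC=4
Step 11: PC=4 exec 'MOV C, -3'. After: A=0 B=-16 C=-3 D=0 ZF=1 PC=5
Step 12: PC=5 exec 'JMP 0'. After: A=0 B=-16 C=-3 D=0 ZF=1 PC=0
Step 13: PC=0 exec 'MOV C, 3'. After: A=0 B=-16 C=3 D=0 ZF=1 PC=1
Step 14: PC=1 exec 'MOV A, D'. After: A=0 B=-16 C=3 D=0 ZF=1 PC=2
Step 15: PC=2 exec 'SUB B, 8'. After: A=0 B=-24 C=3 D=0 ZF=0 PC=3
After 50 steps: not halted. PC revisits the same instructions with no path to HALT; will never halt.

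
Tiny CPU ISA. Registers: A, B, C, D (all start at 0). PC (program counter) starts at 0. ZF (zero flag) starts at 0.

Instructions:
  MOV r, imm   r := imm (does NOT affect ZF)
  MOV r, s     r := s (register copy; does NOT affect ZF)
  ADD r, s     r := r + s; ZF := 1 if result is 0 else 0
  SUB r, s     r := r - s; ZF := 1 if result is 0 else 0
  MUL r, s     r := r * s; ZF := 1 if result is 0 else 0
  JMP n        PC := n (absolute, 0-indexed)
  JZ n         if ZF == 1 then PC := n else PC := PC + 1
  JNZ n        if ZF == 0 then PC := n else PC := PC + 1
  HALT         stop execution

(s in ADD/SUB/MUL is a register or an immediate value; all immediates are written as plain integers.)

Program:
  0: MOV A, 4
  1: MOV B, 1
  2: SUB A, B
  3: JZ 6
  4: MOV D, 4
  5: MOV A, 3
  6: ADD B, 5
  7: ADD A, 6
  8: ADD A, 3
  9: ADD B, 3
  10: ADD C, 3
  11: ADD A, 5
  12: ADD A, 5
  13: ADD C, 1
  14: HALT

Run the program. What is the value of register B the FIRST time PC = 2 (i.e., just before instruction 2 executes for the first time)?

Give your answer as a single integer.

Step 1: PC=0 exec 'MOV A, 4'. After: A=4 B=0 C=0 D=0 ZF=0 PC=1
Step 2: PC=1 exec 'MOV B, 1'. After: A=4 B=1 C=0 D=0 ZF=0 PC=2
First time PC=2: B=1

1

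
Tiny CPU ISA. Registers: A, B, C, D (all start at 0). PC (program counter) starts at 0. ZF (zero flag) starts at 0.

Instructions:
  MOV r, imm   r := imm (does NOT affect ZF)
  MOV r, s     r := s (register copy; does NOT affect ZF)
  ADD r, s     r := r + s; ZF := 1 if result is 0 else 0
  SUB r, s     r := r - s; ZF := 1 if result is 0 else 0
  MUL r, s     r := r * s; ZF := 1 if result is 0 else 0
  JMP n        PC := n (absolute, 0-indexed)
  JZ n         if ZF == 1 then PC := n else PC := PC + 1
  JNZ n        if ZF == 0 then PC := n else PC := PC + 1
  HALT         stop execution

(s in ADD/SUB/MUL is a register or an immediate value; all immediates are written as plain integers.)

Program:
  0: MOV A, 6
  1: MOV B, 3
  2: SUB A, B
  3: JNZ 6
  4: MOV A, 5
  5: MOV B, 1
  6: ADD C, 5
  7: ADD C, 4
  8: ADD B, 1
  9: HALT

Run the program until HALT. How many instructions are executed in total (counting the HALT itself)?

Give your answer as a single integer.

Answer: 8

Derivation:
Step 1: PC=0 exec 'MOV A, 6'. After: A=6 B=0 C=0 D=0 ZF=0 PC=1
Step 2: PC=1 exec 'MOV B, 3'. After: A=6 B=3 C=0 D=0 ZF=0 PC=2
Step 3: PC=2 exec 'SUB A, B'. After: A=3 B=3 C=0 D=0 ZF=0 PC=3
Step 4: PC=3 exec 'JNZ 6'. After: A=3 B=3 C=0 D=0 ZF=0 PC=6
Step 5: PC=6 exec 'ADD C, 5'. After: A=3 B=3 C=5 D=0 ZF=0 PC=7
Step 6: PC=7 exec 'ADD C, 4'. After: A=3 B=3 C=9 D=0 ZF=0 PC=8
Step 7: PC=8 exec 'ADD B, 1'. After: A=3 B=4 C=9 D=0 ZF=0 PC=9
Step 8: PC=9 exec 'HALT'. After: A=3 B=4 C=9 D=0 ZF=0 PC=9 HALTED
Total instructions executed: 8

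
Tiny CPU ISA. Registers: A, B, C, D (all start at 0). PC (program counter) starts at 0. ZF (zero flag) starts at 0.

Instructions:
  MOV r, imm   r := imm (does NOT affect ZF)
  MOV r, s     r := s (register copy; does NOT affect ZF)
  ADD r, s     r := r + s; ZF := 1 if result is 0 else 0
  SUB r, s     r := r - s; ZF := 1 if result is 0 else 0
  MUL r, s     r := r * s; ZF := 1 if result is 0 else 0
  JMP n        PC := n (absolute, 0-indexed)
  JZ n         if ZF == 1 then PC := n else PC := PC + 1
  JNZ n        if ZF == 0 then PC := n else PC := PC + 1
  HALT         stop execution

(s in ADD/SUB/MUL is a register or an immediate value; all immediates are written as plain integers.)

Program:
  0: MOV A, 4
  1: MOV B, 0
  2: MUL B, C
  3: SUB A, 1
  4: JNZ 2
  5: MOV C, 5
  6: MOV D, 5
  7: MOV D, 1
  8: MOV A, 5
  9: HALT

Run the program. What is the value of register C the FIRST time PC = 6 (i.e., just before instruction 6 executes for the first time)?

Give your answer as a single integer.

Step 1: PC=0 exec 'MOV A, 4'. After: A=4 B=0 C=0 D=0 ZF=0 PC=1
Step 2: PC=1 exec 'MOV B, 0'. After: A=4 B=0 C=0 D=0 ZF=0 PC=2
Step 3: PC=2 exec 'MUL B, C'. After: A=4 B=0 C=0 D=0 ZF=1 PC=3
Step 4: PC=3 exec 'SUB A, 1'. After: A=3 B=0 C=0 D=0 ZF=0 PC=4
Step 5: PC=4 exec 'JNZ 2'. After: A=3 B=0 C=0 D=0 ZF=0 PC=2
Step 6: PC=2 exec 'MUL B, C'. After: A=3 B=0 C=0 D=0 ZF=1 PC=3
Step 7: PC=3 exec 'SUB A, 1'. After: A=2 B=0 C=0 D=0 ZF=0 PC=4
Step 8: PC=4 exec 'JNZ 2'. After: A=2 B=0 C=0 D=0 ZF=0 PC=2
Step 9: PC=2 exec 'MUL B, C'. After: A=2 B=0 C=0 D=0 ZF=1 PC=3
Step 10: PC=3 exec 'SUB A, 1'. After: A=1 B=0 C=0 D=0 ZF=0 PC=4
Step 11: PC=4 exec 'JNZ 2'. After: A=1 B=0 C=0 D=0 ZF=0 PC=2
Step 12: PC=2 exec 'MUL B, C'. After: A=1 B=0 C=0 D=0 ZF=1 PC=3
Step 13: PC=3 exec 'SUB A, 1'. After: A=0 B=0 C=0 D=0 ZF=1 PC=4
Step 14: PC=4 exec 'JNZ 2'. After: A=0 B=0 C=0 D=0 ZF=1 PC=5
Step 15: PC=5 exec 'MOV C, 5'. After: A=0 B=0 C=5 D=0 ZF=1 PC=6
First time PC=6: C=5

5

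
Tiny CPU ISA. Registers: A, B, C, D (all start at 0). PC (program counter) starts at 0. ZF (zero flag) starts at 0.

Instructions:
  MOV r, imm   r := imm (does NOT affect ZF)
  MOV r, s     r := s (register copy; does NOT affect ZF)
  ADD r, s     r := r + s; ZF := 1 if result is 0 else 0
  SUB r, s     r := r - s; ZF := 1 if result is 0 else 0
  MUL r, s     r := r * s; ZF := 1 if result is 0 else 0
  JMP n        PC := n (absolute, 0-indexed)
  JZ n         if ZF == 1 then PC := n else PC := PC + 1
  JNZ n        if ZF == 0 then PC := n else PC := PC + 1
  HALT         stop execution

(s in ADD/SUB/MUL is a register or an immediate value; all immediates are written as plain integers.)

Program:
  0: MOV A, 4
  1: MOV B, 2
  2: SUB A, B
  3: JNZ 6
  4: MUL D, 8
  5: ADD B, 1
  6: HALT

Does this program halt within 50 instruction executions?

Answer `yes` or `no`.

Answer: yes

Derivation:
Step 1: PC=0 exec 'MOV A, 4'. After: A=4 B=0 C=0 D=0 ZF=0 PC=1
Step 2: PC=1 exec 'MOV B, 2'. After: A=4 B=2 C=0 D=0 ZF=0 PC=2
Step 3: PC=2 exec 'SUB A, B'. After: A=2 B=2 C=0 D=0 ZF=0 PC=3
Step 4: PC=3 exec 'JNZ 6'. After: A=2 B=2 C=0 D=0 ZF=0 PC=6
Step 5: PC=6 exec 'HALT'. After: A=2 B=2 C=0 D=0 ZF=0 PC=6 HALTED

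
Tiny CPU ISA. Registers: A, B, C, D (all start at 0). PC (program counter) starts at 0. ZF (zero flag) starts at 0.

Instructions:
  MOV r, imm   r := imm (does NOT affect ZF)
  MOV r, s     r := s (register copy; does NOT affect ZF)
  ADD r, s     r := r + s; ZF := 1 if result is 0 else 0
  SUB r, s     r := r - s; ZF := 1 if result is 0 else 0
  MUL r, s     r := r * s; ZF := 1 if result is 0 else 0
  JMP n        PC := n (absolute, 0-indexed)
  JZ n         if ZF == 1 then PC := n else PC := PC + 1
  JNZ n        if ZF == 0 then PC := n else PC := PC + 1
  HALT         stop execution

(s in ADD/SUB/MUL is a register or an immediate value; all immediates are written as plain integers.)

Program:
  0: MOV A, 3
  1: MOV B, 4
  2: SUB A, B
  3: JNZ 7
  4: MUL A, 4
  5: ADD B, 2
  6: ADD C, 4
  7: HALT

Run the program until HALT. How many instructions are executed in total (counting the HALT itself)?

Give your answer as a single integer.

Step 1: PC=0 exec 'MOV A, 3'. After: A=3 B=0 C=0 D=0 ZF=0 PC=1
Step 2: PC=1 exec 'MOV B, 4'. After: A=3 B=4 C=0 D=0 ZF=0 PC=2
Step 3: PC=2 exec 'SUB A, B'. After: A=-1 B=4 C=0 D=0 ZF=0 PC=3
Step 4: PC=3 exec 'JNZ 7'. After: A=-1 B=4 C=0 D=0 ZF=0 PC=7
Step 5: PC=7 exec 'HALT'. After: A=-1 B=4 C=0 D=0 ZF=0 PC=7 HALTED
Total instructions executed: 5

Answer: 5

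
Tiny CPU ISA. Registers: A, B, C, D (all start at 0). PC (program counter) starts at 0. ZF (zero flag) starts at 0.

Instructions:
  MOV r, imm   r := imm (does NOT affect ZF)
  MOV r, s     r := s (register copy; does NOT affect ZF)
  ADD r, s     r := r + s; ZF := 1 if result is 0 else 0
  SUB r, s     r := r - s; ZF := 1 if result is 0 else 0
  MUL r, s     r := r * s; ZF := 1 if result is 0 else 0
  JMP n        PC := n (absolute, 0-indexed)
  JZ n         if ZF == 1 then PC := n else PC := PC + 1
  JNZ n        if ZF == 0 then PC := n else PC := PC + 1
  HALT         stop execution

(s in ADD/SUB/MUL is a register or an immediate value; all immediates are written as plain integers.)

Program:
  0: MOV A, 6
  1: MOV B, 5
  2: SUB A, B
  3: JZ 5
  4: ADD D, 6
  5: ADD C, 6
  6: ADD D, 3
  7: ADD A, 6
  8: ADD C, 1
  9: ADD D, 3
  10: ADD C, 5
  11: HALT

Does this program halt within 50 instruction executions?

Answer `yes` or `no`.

Step 1: PC=0 exec 'MOV A, 6'. After: A=6 B=0 C=0 D=0 ZF=0 PC=1
Step 2: PC=1 exec 'MOV B, 5'. After: A=6 B=5 C=0 D=0 ZF=0 PC=2
Step 3: PC=2 exec 'SUB A, B'. After: A=1 B=5 C=0 D=0 ZF=0 PC=3
Step 4: PC=3 exec 'JZ 5'. After: A=1 B=5 C=0 D=0 ZF=0 PC=4
Step 5: PC=4 exec 'ADD D, 6'. After: A=1 B=5 C=0 D=6 ZF=0 PC=5
Step 6: PC=5 exec 'ADD C, 6'. After: A=1 B=5 C=6 D=6 ZF=0 PC=6
Step 7: PC=6 exec 'ADD D, 3'. After: A=1 B=5 C=6 D=9 ZF=0 PC=7
Step 8: PC=7 exec 'ADD A, 6'. After: A=7 B=5 C=6 D=9 ZF=0 PC=8
Step 9: PC=8 exec 'ADD C, 1'. After: A=7 B=5 C=7 D=9 ZF=0 PC=9
Step 10: PC=9 exec 'ADD D, 3'. After: A=7 B=5 C=7 D=12 ZF=0 PC=10
Step 11: PC=10 exec 'ADD C, 5'. After: A=7 B=5 C=12 D=12 ZF=0 PC=11
Step 12: PC=11 exec 'HALT'. After: A=7 B=5 C=12 D=12 ZF=0 PC=11 HALTED

Answer: yes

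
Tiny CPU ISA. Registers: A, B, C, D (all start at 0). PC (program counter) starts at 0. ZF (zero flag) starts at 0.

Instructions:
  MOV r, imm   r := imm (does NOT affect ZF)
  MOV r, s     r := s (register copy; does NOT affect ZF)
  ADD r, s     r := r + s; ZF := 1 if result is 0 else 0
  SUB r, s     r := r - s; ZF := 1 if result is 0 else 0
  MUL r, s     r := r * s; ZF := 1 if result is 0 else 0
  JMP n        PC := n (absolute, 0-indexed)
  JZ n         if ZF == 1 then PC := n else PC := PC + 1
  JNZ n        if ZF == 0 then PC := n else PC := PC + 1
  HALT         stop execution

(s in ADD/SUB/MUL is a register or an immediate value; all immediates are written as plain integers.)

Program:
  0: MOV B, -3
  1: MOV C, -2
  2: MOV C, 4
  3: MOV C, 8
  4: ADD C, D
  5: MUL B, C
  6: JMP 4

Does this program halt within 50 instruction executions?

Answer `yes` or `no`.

Answer: no

Derivation:
Step 1: PC=0 exec 'MOV B, -3'. After: A=0 B=-3 C=0 D=0 ZF=0 PC=1
Step 2: PC=1 exec 'MOV C, -2'. After: A=0 B=-3 C=-2 D=0 ZF=0 PC=2
Step 3: PC=2 exec 'MOV C, 4'. After: A=0 B=-3 C=4 D=0 ZF=0 PC=3
Step 4: PC=3 exec 'MOV C, 8'. After: A=0 B=-3 C=8 D=0 ZF=0 PC=4
Step 5: PC=4 exec 'ADD C, D'. After: A=0 B=-3 C=8 D=0 ZF=0 PC=5
Step 6: PC=5 exec 'MUL B, C'. After: A=0 B=-24 C=8 D=0 ZF=0 PC=6
Step 7: PC=6 exec 'JMP 4'. After: A=0 B=-24 C=8 D=0 ZF=0 PC=4
Step 8: PC=4 exec 'ADD C, D'. After: A=0 B=-24 C=8 D=0 ZF=0 PC=5
Step 9: PC=5 exec 'MUL B, C'. After: A=0 B=-192 C=8 D=0 ZF=0 PC=6
Step 10: PC=6 exec 'JMP 4'. After: A=0 B=-192 C=8 D=0 ZF=0 PC=4
Step 11: PC=4 exec 'ADD C, D'. After: A=0 B=-192 C=8 D=0 ZF=0 PC=5
Step 12: PC=5 exec 'MUL B, C'. After: A=0 B=-1536 C=8 D=0 ZF=0 PC=6
Step 13: PC=6 exec 'JMP 4'. After: A=0 B=-1536 C=8 D=0 ZF=0 PC=4
Step 14: PC=4 exec 'ADD C, D'. After: A=0 B=-1536 C=8 D=0 ZF=0 PC=5
Step 15: PC=5 exec 'MUL B, C'. After: A=0 B=-12288 C=8 D=0 ZF=0 PC=6
After 50 steps: not halted. PC revisits the same instructions with no path to HALT; will never halt.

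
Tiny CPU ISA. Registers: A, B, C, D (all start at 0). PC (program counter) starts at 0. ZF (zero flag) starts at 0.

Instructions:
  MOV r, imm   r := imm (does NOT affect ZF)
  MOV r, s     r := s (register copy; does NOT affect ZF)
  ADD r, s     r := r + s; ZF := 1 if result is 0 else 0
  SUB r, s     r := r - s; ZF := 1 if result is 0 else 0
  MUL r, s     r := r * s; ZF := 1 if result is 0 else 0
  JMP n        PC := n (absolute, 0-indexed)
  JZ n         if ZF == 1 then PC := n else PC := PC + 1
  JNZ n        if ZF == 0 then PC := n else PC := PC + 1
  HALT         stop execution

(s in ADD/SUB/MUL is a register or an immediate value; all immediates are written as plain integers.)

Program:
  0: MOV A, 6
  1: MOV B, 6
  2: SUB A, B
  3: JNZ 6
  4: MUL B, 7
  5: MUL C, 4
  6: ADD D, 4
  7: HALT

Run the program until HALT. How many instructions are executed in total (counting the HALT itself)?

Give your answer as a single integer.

Step 1: PC=0 exec 'MOV A, 6'. After: A=6 B=0 C=0 D=0 ZF=0 PC=1
Step 2: PC=1 exec 'MOV B, 6'. After: A=6 B=6 C=0 D=0 ZF=0 PC=2
Step 3: PC=2 exec 'SUB A, B'. After: A=0 B=6 C=0 D=0 ZF=1 PC=3
Step 4: PC=3 exec 'JNZ 6'. After: A=0 B=6 C=0 D=0 ZF=1 PC=4
Step 5: PC=4 exec 'MUL B, 7'. After: A=0 B=42 C=0 D=0 ZF=0 PC=5
Step 6: PC=5 exec 'MUL C, 4'. After: A=0 B=42 C=0 D=0 ZF=1 PC=6
Step 7: PC=6 exec 'ADD D, 4'. After: A=0 B=42 C=0 D=4 ZF=0 PC=7
Step 8: PC=7 exec 'HALT'. After: A=0 B=42 C=0 D=4 ZF=0 PC=7 HALTED
Total instructions executed: 8

Answer: 8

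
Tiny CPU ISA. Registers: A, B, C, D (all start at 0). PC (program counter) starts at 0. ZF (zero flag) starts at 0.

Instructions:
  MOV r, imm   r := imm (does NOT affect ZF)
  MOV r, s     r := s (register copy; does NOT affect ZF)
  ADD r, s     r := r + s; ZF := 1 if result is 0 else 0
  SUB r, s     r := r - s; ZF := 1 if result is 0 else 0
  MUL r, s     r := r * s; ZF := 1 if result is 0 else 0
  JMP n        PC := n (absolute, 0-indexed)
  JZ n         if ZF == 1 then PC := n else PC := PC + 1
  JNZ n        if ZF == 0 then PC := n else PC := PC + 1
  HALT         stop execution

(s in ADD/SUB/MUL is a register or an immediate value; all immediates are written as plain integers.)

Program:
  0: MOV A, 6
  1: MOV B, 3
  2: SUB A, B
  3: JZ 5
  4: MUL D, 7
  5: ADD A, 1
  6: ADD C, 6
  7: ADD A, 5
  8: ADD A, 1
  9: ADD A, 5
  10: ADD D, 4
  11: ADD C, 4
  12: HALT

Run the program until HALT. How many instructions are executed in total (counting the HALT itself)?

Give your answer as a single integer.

Step 1: PC=0 exec 'MOV A, 6'. After: A=6 B=0 C=0 D=0 ZF=0 PC=1
Step 2: PC=1 exec 'MOV B, 3'. After: A=6 B=3 C=0 D=0 ZF=0 PC=2
Step 3: PC=2 exec 'SUB A, B'. After: A=3 B=3 C=0 D=0 ZF=0 PC=3
Step 4: PC=3 exec 'JZ 5'. After: A=3 B=3 C=0 D=0 ZF=0 PC=4
Step 5: PC=4 exec 'MUL D, 7'. After: A=3 B=3 C=0 D=0 ZF=1 PC=5
Step 6: PC=5 exec 'ADD A, 1'. After: A=4 B=3 C=0 D=0 ZF=0 PC=6
Step 7: PC=6 exec 'ADD C, 6'. After: A=4 B=3 C=6 D=0 ZF=0 PC=7
Step 8: PC=7 exec 'ADD A, 5'. After: A=9 B=3 C=6 D=0 ZF=0 PC=8
Step 9: PC=8 exec 'ADD A, 1'. After: A=10 B=3 C=6 D=0 ZF=0 PC=9
Step 10: PC=9 exec 'ADD A, 5'. After: A=15 B=3 C=6 D=0 ZF=0 PC=10
Step 11: PC=10 exec 'ADD D, 4'. After: A=15 B=3 C=6 D=4 ZF=0 PC=11
Step 12: PC=11 exec 'ADD C, 4'. After: A=15 B=3 C=10 D=4 ZF=0 PC=12
Step 13: PC=12 exec 'HALT'. After: A=15 B=3 C=10 D=4 ZF=0 PC=12 HALTED
Total instructions executed: 13

Answer: 13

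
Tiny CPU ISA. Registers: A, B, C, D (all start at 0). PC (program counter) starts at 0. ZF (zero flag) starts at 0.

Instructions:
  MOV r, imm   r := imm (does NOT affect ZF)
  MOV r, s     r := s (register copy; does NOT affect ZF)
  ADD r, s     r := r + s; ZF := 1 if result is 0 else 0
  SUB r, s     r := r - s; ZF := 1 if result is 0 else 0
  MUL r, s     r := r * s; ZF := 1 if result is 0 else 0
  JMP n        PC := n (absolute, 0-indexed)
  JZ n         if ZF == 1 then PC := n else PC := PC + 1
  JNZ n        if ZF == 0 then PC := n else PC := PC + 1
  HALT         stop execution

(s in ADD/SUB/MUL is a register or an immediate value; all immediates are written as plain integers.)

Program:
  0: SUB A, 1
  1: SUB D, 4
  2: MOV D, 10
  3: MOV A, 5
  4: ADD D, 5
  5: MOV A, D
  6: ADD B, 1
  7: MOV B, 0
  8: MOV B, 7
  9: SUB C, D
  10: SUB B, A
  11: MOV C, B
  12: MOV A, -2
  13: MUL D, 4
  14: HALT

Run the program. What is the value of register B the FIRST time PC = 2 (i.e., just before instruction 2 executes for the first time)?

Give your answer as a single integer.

Step 1: PC=0 exec 'SUB A, 1'. After: A=-1 B=0 C=0 D=0 ZF=0 PC=1
Step 2: PC=1 exec 'SUB D, 4'. After: A=-1 B=0 C=0 D=-4 ZF=0 PC=2
First time PC=2: B=0

0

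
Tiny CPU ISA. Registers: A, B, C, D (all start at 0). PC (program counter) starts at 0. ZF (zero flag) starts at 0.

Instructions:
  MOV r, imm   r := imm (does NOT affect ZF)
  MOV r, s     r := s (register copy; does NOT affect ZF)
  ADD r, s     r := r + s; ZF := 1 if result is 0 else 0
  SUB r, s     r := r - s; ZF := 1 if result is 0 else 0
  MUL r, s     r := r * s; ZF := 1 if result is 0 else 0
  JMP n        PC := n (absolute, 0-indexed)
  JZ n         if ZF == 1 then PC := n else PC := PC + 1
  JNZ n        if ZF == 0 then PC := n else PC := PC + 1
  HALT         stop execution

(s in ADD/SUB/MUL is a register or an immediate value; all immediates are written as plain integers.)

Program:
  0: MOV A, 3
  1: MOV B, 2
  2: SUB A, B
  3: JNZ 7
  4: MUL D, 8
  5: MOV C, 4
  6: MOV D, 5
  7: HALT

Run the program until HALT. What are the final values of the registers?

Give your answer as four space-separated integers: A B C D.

Answer: 1 2 0 0

Derivation:
Step 1: PC=0 exec 'MOV A, 3'. After: A=3 B=0 C=0 D=0 ZF=0 PC=1
Step 2: PC=1 exec 'MOV B, 2'. After: A=3 B=2 C=0 D=0 ZF=0 PC=2
Step 3: PC=2 exec 'SUB A, B'. After: A=1 B=2 C=0 D=0 ZF=0 PC=3
Step 4: PC=3 exec 'JNZ 7'. After: A=1 B=2 C=0 D=0 ZF=0 PC=7
Step 5: PC=7 exec 'HALT'. After: A=1 B=2 C=0 D=0 ZF=0 PC=7 HALTED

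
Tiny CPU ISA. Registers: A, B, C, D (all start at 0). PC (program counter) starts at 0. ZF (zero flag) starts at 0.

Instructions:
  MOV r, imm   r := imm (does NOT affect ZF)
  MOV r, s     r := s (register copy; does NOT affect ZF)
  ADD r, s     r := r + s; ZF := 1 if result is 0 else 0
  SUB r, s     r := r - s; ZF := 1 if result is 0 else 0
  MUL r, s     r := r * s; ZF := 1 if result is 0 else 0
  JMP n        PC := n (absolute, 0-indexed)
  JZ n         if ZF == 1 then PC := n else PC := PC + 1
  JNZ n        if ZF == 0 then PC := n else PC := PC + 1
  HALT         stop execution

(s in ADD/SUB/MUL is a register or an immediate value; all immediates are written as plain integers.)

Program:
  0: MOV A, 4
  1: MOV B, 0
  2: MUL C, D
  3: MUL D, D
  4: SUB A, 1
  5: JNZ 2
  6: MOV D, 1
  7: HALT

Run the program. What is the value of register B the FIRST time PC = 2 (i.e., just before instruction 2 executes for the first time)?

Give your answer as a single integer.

Step 1: PC=0 exec 'MOV A, 4'. After: A=4 B=0 C=0 D=0 ZF=0 PC=1
Step 2: PC=1 exec 'MOV B, 0'. After: A=4 B=0 C=0 D=0 ZF=0 PC=2
First time PC=2: B=0

0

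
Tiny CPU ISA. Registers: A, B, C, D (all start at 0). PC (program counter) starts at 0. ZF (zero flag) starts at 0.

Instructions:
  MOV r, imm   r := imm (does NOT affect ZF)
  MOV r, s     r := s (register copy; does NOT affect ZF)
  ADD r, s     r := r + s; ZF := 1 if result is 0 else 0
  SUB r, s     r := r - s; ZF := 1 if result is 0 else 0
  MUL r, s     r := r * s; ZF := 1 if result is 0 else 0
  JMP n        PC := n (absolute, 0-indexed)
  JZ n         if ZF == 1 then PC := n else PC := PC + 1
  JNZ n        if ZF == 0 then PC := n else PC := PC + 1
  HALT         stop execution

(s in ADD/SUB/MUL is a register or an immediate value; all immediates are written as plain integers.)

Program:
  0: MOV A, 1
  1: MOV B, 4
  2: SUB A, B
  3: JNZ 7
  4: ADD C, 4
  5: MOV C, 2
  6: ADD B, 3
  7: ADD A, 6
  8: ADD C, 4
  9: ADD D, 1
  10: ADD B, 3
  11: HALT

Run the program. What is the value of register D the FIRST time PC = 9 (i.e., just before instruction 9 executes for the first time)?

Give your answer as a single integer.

Step 1: PC=0 exec 'MOV A, 1'. After: A=1 B=0 C=0 D=0 ZF=0 PC=1
Step 2: PC=1 exec 'MOV B, 4'. After: A=1 B=4 C=0 D=0 ZF=0 PC=2
Step 3: PC=2 exec 'SUB A, B'. After: A=-3 B=4 C=0 D=0 ZF=0 PC=3
Step 4: PC=3 exec 'JNZ 7'. After: A=-3 B=4 C=0 D=0 ZF=0 PC=7
Step 5: PC=7 exec 'ADD A, 6'. After: A=3 B=4 C=0 D=0 ZF=0 PC=8
Step 6: PC=8 exec 'ADD C, 4'. After: A=3 B=4 C=4 D=0 ZF=0 PC=9
First time PC=9: D=0

0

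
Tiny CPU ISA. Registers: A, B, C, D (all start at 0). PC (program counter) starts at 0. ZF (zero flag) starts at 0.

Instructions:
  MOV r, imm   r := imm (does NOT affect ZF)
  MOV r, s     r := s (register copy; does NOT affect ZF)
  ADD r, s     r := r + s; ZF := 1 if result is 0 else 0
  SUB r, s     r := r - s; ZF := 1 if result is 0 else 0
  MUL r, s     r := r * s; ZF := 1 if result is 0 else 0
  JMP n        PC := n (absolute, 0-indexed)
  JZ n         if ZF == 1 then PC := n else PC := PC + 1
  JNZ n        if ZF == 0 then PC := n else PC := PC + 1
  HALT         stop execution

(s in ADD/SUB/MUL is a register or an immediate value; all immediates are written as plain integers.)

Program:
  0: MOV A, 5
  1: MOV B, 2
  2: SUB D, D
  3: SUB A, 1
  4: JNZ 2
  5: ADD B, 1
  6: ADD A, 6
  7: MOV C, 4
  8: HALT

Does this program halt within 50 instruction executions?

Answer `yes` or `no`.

Answer: yes

Derivation:
Step 1: PC=0 exec 'MOV A, 5'. After: A=5 B=0 C=0 D=0 ZF=0 PC=1
Step 2: PC=1 exec 'MOV B, 2'. After: A=5 B=2 C=0 D=0 ZF=0 PC=2
Step 3: PC=2 exec 'SUB D, D'. After: A=5 B=2 C=0 D=0 ZF=1 PC=3
Step 4: PC=3 exec 'SUB A, 1'. After: A=4 B=2 C=0 D=0 ZF=0 PC=4
Step 5: PC=4 exec 'JNZ 2'. After: A=4 B=2 C=0 D=0 ZF=0 PC=2
Step 6: PC=2 exec 'SUB D, D'. After: A=4 B=2 C=0 D=0 ZF=1 PC=3
Step 7: PC=3 exec 'SUB A, 1'. After: A=3 B=2 C=0 D=0 ZF=0 PC=4
Step 8: PC=4 exec 'JNZ 2'. After: A=3 B=2 C=0 D=0 ZF=0 PC=2
Step 9: PC=2 exec 'SUB D, D'. After: A=3 B=2 C=0 D=0 ZF=1 PC=3
Step 10: PC=3 exec 'SUB A, 1'. After: A=2 B=2 C=0 D=0 ZF=0 PC=4
Step 11: PC=4 exec 'JNZ 2'. After: A=2 B=2 C=0 D=0 ZF=0 PC=2
Step 12: PC=2 exec 'SUB D, D'. After: A=2 B=2 C=0 D=0 ZF=1 PC=3
Step 13: PC=3 exec 'SUB A, 1'. After: A=1 B=2 C=0 D=0 ZF=0 PC=4
Step 14: PC=4 exec 'JNZ 2'. After: A=1 B=2 C=0 D=0 ZF=0 PC=2
Step 15: PC=2 exec 'SUB D, D'. After: A=1 B=2 C=0 D=0 ZF=1 PC=3
Step 16: PC=3 exec 'SUB A, 1'. After: A=0 B=2 C=0 D=0 ZF=1 PC=4
Step 17: PC=4 exec 'JNZ 2'. After: A=0 B=2 C=0 D=0 ZF=1 PC=5
Step 18: PC=5 exec 'ADD B, 1'. After: A=0 B=3 C=0 D=0 ZF=0 PC=6
Step 19: PC=6 exec 'ADD A, 6'. After: A=6 B=3 C=0 D=0 ZF=0 PC=7
Step 20: PC=7 exec 'MOV C, 4'. After: A=6 B=3 C=4 D=0 ZF=0 PC=8
Step 21: PC=8 exec 'HALT'. After: A=6 B=3 C=4 D=0 ZF=0 PC=8 HALTED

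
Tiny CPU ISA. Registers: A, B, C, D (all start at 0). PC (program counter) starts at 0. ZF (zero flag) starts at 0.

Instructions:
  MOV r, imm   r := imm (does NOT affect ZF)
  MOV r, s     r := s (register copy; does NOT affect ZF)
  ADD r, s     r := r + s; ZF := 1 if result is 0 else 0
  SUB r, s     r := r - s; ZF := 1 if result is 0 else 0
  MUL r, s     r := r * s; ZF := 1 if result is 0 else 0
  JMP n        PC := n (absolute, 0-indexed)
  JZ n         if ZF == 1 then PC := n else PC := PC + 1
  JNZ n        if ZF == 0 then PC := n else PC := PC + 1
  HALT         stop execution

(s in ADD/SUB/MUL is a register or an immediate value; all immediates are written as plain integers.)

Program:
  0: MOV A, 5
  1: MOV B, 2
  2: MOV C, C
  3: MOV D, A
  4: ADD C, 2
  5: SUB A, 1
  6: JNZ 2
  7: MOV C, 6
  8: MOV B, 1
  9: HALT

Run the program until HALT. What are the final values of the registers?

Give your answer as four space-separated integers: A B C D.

Step 1: PC=0 exec 'MOV A, 5'. After: A=5 B=0 C=0 D=0 ZF=0 PC=1
Step 2: PC=1 exec 'MOV B, 2'. After: A=5 B=2 C=0 D=0 ZF=0 PC=2
Step 3: PC=2 exec 'MOV C, C'. After: A=5 B=2 C=0 D=0 ZF=0 PC=3
Step 4: PC=3 exec 'MOV D, A'. After: A=5 B=2 C=0 D=5 ZF=0 PC=4
Step 5: PC=4 exec 'ADD C, 2'. After: A=5 B=2 C=2 D=5 ZF=0 PC=5
Step 6: PC=5 exec 'SUB A, 1'. After: A=4 B=2 C=2 D=5 ZF=0 PC=6
Step 7: PC=6 exec 'JNZ 2'. After: A=4 B=2 C=2 D=5 ZF=0 PC=2
Step 8: PC=2 exec 'MOV C, C'. After: A=4 B=2 C=2 D=5 ZF=0 PC=3
Step 9: PC=3 exec 'MOV D, A'. After: A=4 B=2 C=2 D=4 ZF=0 PC=4
Step 10: PC=4 exec 'ADD C, 2'. After: A=4 B=2 C=4 D=4 ZF=0 PC=5
Step 11: PC=5 exec 'SUB A, 1'. After: A=3 B=2 C=4 D=4 ZF=0 PC=6
Step 12: PC=6 exec 'JNZ 2'. After: A=3 B=2 C=4 D=4 ZF=0 PC=2
Step 13: PC=2 exec 'MOV C, C'. After: A=3 B=2 C=4 D=4 ZF=0 PC=3
Step 14: PC=3 exec 'MOV D, A'. After: A=3 B=2 C=4 D=3 ZF=0 PC=4
Step 15: PC=4 exec 'ADD C, 2'. After: A=3 B=2 C=6 D=3 ZF=0 PC=5
Step 16: PC=5 exec 'SUB A, 1'. After: A=2 B=2 C=6 D=3 ZF=0 PC=6
Step 17: PC=6 exec 'JNZ 2'. After: A=2 B=2 C=6 D=3 ZF=0 PC=2
Step 18: PC=2 exec 'MOV C, C'. After: A=2 B=2 C=6 D=3 ZF=0 PC=3
Step 19: PC=3 exec 'MOV D, A'. After: A=2 B=2 C=6 D=2 ZF=0 PC=4
Step 20: PC=4 exec 'ADD C, 2'. After: A=2 B=2 C=8 D=2 ZF=0 PC=5
Step 21: PC=5 exec 'SUB A, 1'. After: A=1 B=2 C=8 D=2 ZF=0 PC=6
Step 22: PC=6 exec 'JNZ 2'. After: A=1 B=2 C=8 D=2 ZF=0 PC=2
Step 23: PC=2 exec 'MOV C, C'. After: A=1 B=2 C=8 D=2 ZF=0 PC=3
Step 24: PC=3 exec 'MOV D, A'. After: A=1 B=2 C=8 D=1 ZF=0 PC=4
Step 25: PC=4 exec 'ADD C, 2'. After: A=1 B=2 C=10 D=1 ZF=0 PC=5
Step 26: PC=5 exec 'SUB A, 1'. After: A=0 B=2 C=10 D=1 ZF=1 PC=6
Step 27: PC=6 exec 'JNZ 2'. After: A=0 B=2 C=10 D=1 ZF=1 PC=7
Step 28: PC=7 exec 'MOV C, 6'. After: A=0 B=2 C=6 D=1 ZF=1 PC=8
Step 29: PC=8 exec 'MOV B, 1'. After: A=0 B=1 C=6 D=1 ZF=1 PC=9
Step 30: PC=9 exec 'HALT'. After: A=0 B=1 C=6 D=1 ZF=1 PC=9 HALTED

Answer: 0 1 6 1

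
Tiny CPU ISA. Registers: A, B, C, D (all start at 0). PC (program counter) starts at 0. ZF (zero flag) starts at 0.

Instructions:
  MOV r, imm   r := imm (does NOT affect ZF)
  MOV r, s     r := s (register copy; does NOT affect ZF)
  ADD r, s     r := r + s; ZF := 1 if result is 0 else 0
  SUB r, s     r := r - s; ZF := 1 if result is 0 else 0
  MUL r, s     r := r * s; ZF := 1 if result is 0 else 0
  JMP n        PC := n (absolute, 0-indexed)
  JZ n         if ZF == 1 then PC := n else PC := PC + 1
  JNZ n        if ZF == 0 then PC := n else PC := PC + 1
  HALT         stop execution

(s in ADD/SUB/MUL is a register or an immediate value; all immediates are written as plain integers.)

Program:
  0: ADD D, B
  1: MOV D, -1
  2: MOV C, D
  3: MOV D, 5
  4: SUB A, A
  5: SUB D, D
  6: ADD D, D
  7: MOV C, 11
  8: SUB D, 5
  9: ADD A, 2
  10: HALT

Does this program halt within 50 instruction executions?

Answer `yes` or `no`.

Step 1: PC=0 exec 'ADD D, B'. After: A=0 B=0 C=0 D=0 ZF=1 PC=1
Step 2: PC=1 exec 'MOV D, -1'. After: A=0 B=0 C=0 D=-1 ZF=1 PC=2
Step 3: PC=2 exec 'MOV C, D'. After: A=0 B=0 C=-1 D=-1 ZF=1 PC=3
Step 4: PC=3 exec 'MOV D, 5'. After: A=0 B=0 C=-1 D=5 ZF=1 PC=4
Step 5: PC=4 exec 'SUB A, A'. After: A=0 B=0 C=-1 D=5 ZF=1 PC=5
Step 6: PC=5 exec 'SUB D, D'. After: A=0 B=0 C=-1 D=0 ZF=1 PC=6
Step 7: PC=6 exec 'ADD D, D'. After: A=0 B=0 C=-1 D=0 ZF=1 PC=7
Step 8: PC=7 exec 'MOV C, 11'. After: A=0 B=0 C=11 D=0 ZF=1 PC=8
Step 9: PC=8 exec 'SUB D, 5'. After: A=0 B=0 C=11 D=-5 ZF=0 PC=9
Step 10: PC=9 exec 'ADD A, 2'. After: A=2 B=0 C=11 D=-5 ZF=0 PC=10
Step 11: PC=10 exec 'HALT'. After: A=2 B=0 C=11 D=-5 ZF=0 PC=10 HALTED

Answer: yes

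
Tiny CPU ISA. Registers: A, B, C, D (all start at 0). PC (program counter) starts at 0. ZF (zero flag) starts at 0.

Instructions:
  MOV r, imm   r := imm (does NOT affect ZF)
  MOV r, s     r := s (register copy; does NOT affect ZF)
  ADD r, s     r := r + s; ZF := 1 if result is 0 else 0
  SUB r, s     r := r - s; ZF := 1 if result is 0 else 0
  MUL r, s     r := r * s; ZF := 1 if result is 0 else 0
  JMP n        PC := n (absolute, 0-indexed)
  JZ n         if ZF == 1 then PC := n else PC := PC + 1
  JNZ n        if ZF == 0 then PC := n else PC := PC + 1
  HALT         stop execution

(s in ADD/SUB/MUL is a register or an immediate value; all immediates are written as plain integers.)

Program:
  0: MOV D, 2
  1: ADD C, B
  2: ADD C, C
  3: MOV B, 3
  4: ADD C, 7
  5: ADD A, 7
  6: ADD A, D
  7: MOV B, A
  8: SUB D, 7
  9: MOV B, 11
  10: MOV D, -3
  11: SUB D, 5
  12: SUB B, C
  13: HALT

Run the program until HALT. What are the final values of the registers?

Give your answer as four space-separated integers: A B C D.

Step 1: PC=0 exec 'MOV D, 2'. After: A=0 B=0 C=0 D=2 ZF=0 PC=1
Step 2: PC=1 exec 'ADD C, B'. After: A=0 B=0 C=0 D=2 ZF=1 PC=2
Step 3: PC=2 exec 'ADD C, C'. After: A=0 B=0 C=0 D=2 ZF=1 PC=3
Step 4: PC=3 exec 'MOV B, 3'. After: A=0 B=3 C=0 D=2 ZF=1 PC=4
Step 5: PC=4 exec 'ADD C, 7'. After: A=0 B=3 C=7 D=2 ZF=0 PC=5
Step 6: PC=5 exec 'ADD A, 7'. After: A=7 B=3 C=7 D=2 ZF=0 PC=6
Step 7: PC=6 exec 'ADD A, D'. After: A=9 B=3 C=7 D=2 ZF=0 PC=7
Step 8: PC=7 exec 'MOV B, A'. After: A=9 B=9 C=7 D=2 ZF=0 PC=8
Step 9: PC=8 exec 'SUB D, 7'. After: A=9 B=9 C=7 D=-5 ZF=0 PC=9
Step 10: PC=9 exec 'MOV B, 11'. After: A=9 B=11 C=7 D=-5 ZF=0 PC=10
Step 11: PC=10 exec 'MOV D, -3'. After: A=9 B=11 C=7 D=-3 ZF=0 PC=11
Step 12: PC=11 exec 'SUB D, 5'. After: A=9 B=11 C=7 D=-8 ZF=0 PC=12
Step 13: PC=12 exec 'SUB B, C'. After: A=9 B=4 C=7 D=-8 ZF=0 PC=13
Step 14: PC=13 exec 'HALT'. After: A=9 B=4 C=7 D=-8 ZF=0 PC=13 HALTED

Answer: 9 4 7 -8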